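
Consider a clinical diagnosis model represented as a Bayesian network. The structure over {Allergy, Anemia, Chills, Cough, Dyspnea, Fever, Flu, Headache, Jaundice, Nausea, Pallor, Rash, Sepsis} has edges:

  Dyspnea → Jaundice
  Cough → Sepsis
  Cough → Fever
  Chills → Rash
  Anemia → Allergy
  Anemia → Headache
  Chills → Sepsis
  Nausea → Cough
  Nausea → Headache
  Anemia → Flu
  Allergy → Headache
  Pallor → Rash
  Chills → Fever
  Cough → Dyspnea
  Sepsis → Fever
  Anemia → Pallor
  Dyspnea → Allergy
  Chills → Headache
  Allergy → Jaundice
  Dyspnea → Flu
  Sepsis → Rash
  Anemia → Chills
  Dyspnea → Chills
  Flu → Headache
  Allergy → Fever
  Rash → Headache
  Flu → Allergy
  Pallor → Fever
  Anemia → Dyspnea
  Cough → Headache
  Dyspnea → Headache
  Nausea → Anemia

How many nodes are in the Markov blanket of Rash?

10

Pa(Rash) = {Chills, Pallor, Sepsis}.
Rash has child Headache.
Parents of each child, excluding Rash:
  Headache's other parents are Allergy, Anemia, Chills, Cough, Dyspnea, Flu, Nausea.
MB(Rash) = {Allergy, Anemia, Chills, Cough, Dyspnea, Flu, Headache, Nausea, Pallor, Sepsis}, which has 10 nodes.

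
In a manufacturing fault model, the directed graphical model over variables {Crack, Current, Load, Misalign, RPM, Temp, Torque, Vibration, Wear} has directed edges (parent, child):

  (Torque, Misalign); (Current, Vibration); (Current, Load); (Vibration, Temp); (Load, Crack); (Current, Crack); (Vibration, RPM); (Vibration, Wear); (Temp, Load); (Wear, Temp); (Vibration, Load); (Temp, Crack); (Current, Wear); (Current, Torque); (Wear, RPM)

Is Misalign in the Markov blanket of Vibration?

The Markov blanket of a node is its parents, its children, and the other parents of its children.
Vibration's parents: Current.
Vibration's children: Load, RPM, Temp, Wear.
Parents of each child, excluding Vibration:
  parents(Wear) \ {Vibration} = {Current}.
  Temp's other parent is Wear.
  Load also has parents Current, Temp.
  RPM's other parent is Wear.
MB(Vibration) = {Current, Load, RPM, Temp, Wear}; Misalign is not in this set.

No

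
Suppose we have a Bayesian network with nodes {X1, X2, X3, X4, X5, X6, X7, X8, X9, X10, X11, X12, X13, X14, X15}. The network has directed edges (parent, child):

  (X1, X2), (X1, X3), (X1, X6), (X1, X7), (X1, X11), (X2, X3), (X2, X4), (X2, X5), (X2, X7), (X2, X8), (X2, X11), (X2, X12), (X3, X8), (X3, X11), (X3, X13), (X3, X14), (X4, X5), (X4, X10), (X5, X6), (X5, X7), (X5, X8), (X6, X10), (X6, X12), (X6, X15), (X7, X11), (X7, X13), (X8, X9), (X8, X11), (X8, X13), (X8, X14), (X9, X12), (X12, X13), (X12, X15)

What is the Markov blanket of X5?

{X1, X2, X3, X4, X6, X7, X8}

A node's Markov blanket = Pa ∪ Ch ∪ (parents of Ch other than the node itself).
Pa(X5) = {X2, X4}.
X5 has children X6, X7, X8.
Parents of each child, excluding X5:
  X6: X1
  X7: X1, X2
  X8: X2, X3
Taking the union gives {X1, X2, X3, X4, X6, X7, X8}.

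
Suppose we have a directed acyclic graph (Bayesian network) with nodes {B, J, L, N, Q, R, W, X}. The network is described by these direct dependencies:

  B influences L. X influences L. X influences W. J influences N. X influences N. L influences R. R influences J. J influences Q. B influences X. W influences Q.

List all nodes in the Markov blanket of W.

Recall MB(v) = parents ∪ children ∪ spouses, where spouses are the other parents of v's children.
W has parent X.
W has child Q.
Co-parents of W (other parents of its children):
  Q's other parent is J.
Union: {X} ∪ {Q} ∪ {J} = {J, Q, X}.

{J, Q, X}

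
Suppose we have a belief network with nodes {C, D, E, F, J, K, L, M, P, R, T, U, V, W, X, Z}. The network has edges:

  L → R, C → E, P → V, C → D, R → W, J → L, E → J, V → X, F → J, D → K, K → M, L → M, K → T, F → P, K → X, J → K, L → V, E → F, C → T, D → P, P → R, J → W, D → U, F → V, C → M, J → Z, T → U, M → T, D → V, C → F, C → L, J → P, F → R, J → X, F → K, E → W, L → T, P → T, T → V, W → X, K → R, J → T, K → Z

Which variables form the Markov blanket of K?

K's parents: D, F, J.
K has children M, R, T, X, Z.
For each child, the remaining parents (spouses of K):
  M: C, L
  R: F, L, P
  T: C, J, L, M, P
  X: J, V, W
  Z: J
Union: {D, F, J} ∪ {M, R, T, X, Z} ∪ {C, F, J, L, M, P, V, W} = {C, D, F, J, L, M, P, R, T, V, W, X, Z}.

{C, D, F, J, L, M, P, R, T, V, W, X, Z}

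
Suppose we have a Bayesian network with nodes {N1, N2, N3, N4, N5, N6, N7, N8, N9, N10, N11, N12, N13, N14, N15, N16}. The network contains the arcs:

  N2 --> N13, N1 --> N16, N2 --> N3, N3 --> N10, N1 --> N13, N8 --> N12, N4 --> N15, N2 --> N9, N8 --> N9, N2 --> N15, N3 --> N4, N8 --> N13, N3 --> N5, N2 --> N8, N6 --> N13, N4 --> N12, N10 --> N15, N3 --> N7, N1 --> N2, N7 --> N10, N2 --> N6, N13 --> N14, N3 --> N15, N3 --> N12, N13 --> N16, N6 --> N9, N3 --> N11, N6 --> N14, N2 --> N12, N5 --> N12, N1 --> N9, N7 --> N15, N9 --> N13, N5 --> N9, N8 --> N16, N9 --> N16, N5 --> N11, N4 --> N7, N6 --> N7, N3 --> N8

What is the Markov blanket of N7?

{N2, N3, N4, N6, N10, N15}

By definition, MB(N7) is built from N7's parents, N7's children, and the co-parents of N7.
N7's parents: N3, N4, N6.
Children of N7: N10, N15.
For each child, the remaining parents (spouses of N7):
  N10's other parent is N3.
  parents(N15) \ {N7} = {N2, N3, N4, N10}.
So the Markov blanket of N7 is {N2, N3, N4, N6, N10, N15}.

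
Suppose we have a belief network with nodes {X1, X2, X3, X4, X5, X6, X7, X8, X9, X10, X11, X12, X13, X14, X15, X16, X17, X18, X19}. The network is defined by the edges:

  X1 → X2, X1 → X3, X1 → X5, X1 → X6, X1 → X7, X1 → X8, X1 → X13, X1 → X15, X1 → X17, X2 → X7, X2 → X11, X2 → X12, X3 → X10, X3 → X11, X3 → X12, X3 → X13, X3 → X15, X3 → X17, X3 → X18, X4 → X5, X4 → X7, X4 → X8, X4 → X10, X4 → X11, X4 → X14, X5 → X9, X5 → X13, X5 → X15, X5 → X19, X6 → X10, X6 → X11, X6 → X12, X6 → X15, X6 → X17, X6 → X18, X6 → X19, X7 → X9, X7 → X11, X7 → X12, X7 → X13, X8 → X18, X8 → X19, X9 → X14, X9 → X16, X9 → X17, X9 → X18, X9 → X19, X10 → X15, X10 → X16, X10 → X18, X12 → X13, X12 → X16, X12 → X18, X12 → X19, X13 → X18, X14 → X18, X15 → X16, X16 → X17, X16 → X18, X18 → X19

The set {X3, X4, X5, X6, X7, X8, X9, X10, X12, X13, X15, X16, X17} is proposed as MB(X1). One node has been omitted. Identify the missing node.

By definition, MB(X1) is built from X1's parents, X1's children, and the co-parents of X1.
X1's children: X2, X3, X5, X6, X7, X8, X13, X15, X17.
X1's parents: none.
For each child, the remaining parents (spouses of X1):
  X2: no additional parents.
  X3: no additional parents.
  X5 also has parent X4.
  X6: no additional parents.
  X7 also has parents X2, X4.
  parents(X8) \ {X1} = {X4}.
  X13's other parents are X3, X5, X7, X12.
  parents(X15) \ {X1} = {X3, X5, X6, X10}.
  X17 also has parents X3, X6, X9, X16.
MB(X1) = {X2, X3, X4, X5, X6, X7, X8, X9, X10, X12, X13, X15, X16, X17}.
Comparing with the claimed set, X2 is missing.

X2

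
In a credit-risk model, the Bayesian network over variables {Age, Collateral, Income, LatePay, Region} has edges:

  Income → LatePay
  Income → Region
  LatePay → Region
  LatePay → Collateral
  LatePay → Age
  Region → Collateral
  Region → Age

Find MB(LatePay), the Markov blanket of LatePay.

{Age, Collateral, Income, Region}

The Markov blanket of a node is its parents, its children, and the other parents of its children.
Parents of LatePay: Income.
Children of LatePay: Age, Collateral, Region.
Co-parents of LatePay (other parents of its children):
  Region also has parent Income.
  Collateral also has parent Region.
  parents(Age) \ {LatePay} = {Region}.
Taking the union gives {Age, Collateral, Income, Region}.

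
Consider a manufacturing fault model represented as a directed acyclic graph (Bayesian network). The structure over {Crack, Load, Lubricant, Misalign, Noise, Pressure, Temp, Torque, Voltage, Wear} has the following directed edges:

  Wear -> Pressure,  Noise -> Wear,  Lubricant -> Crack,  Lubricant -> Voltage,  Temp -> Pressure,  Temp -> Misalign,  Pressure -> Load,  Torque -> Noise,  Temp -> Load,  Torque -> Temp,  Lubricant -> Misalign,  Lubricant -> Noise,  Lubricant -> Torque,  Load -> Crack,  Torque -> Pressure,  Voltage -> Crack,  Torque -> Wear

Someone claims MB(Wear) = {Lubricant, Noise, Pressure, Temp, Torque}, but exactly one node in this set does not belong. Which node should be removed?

Pa(Wear) = {Noise, Torque}.
Wear has child Pressure.
Parents of each child, excluding Wear:
  Pressure: Temp, Torque
MB(Wear) = {Noise, Pressure, Temp, Torque}.
Lubricant is neither a parent, child, nor co-parent of Wear, so it does not belong.

Lubricant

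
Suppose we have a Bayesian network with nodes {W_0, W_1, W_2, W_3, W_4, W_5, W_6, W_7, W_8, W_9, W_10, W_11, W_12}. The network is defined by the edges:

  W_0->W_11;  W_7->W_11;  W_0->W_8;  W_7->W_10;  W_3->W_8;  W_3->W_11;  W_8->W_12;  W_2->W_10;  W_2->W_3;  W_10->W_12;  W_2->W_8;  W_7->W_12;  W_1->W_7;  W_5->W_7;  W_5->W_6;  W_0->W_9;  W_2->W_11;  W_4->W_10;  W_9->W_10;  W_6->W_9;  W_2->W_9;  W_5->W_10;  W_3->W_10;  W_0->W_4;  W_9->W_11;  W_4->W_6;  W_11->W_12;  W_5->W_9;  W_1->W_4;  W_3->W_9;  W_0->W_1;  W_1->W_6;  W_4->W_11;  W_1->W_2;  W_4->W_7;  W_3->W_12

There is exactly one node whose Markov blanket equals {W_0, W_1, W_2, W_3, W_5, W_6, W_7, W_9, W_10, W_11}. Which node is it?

The target node must have every member of {W_0, W_1, W_2, W_3, W_5, W_6, W_7, W_9, W_10, W_11} as a parent, child, or co-parent, and no others.
Parents of W_4: W_0, W_1; children: W_6, W_7, W_10, W_11; co-parents: W_0, W_1, W_2, W_3, W_5, W_7, W_9.
These exactly cover the given set, so the node is W_4.

W_4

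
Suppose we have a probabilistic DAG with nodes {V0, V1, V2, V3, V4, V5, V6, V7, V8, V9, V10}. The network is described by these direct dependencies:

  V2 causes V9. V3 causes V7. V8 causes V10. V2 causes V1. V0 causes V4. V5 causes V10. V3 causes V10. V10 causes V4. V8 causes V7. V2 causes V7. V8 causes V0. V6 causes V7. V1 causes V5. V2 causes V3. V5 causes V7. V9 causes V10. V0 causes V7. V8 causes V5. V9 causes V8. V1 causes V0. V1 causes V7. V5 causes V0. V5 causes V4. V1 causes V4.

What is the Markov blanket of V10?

The Markov blanket of a node is its parents, its children, and the other parents of its children.
Parents of V10: V3, V5, V8, V9.
V10 has child V4.
Co-parents of V10 (other parents of its children):
  parents(V4) \ {V10} = {V0, V1, V5}.
Union: {V3, V5, V8, V9} ∪ {V4} ∪ {V0, V1, V5} = {V0, V1, V3, V4, V5, V8, V9}.

{V0, V1, V3, V4, V5, V8, V9}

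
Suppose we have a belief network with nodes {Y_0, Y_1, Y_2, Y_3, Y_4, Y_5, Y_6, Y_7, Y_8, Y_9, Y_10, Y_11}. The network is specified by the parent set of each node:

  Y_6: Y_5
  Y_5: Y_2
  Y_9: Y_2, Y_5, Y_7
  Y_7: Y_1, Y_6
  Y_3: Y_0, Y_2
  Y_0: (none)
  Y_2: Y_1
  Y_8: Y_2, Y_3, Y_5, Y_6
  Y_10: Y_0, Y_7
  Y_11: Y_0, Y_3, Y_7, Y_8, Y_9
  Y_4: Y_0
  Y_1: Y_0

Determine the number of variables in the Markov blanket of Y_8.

8

A node's Markov blanket = Pa ∪ Ch ∪ (parents of Ch other than the node itself).
Parents of Y_8: Y_2, Y_3, Y_5, Y_6.
Ch(Y_8) = {Y_11}.
Parents of each child, excluding Y_8:
  Y_11's other parents are Y_0, Y_3, Y_7, Y_9.
MB(Y_8) = {Y_0, Y_2, Y_3, Y_5, Y_6, Y_7, Y_9, Y_11}, which has 8 nodes.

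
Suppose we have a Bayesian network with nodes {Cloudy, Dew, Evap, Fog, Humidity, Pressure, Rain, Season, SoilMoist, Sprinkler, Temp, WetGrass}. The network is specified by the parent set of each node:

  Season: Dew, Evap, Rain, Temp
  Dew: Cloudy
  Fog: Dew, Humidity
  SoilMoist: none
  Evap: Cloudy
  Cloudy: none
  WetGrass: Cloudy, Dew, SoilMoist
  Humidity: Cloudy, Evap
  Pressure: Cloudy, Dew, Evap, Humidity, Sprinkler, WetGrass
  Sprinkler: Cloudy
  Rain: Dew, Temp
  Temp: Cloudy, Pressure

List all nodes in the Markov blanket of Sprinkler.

By definition, MB(Sprinkler) is built from Sprinkler's parents, Sprinkler's children, and the co-parents of Sprinkler.
Sprinkler has parent Cloudy.
Sprinkler has child Pressure.
For each child, the remaining parents (spouses of Sprinkler):
  parents(Pressure) \ {Sprinkler} = {Cloudy, Dew, Evap, Humidity, WetGrass}.
MB(Sprinkler) = {Cloudy, Dew, Evap, Humidity, Pressure, WetGrass}.

{Cloudy, Dew, Evap, Humidity, Pressure, WetGrass}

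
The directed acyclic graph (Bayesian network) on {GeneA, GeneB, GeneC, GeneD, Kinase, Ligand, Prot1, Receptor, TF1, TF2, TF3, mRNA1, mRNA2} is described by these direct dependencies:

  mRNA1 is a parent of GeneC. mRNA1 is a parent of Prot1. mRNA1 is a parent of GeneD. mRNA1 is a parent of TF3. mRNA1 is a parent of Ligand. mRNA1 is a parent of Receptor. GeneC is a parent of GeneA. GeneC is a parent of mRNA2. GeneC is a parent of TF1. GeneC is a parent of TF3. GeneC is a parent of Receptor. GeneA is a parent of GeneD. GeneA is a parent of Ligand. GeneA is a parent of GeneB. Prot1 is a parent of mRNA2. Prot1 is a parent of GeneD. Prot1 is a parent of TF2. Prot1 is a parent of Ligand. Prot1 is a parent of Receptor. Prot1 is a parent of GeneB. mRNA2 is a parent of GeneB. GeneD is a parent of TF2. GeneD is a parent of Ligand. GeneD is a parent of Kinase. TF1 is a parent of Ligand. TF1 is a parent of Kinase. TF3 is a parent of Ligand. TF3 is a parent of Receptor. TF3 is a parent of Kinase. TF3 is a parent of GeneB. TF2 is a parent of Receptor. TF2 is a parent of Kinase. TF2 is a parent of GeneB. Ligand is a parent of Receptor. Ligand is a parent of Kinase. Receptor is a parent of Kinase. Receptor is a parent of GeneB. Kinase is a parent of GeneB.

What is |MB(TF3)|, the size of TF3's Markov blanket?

12

Children of TF3: GeneB, Kinase, Ligand, Receptor.
Parents of TF3: GeneC, mRNA1.
Other parents of TF3's children:
  parents(Ligand) \ {TF3} = {GeneA, GeneD, Prot1, TF1, mRNA1}.
  parents(Receptor) \ {TF3} = {GeneC, Ligand, Prot1, TF2, mRNA1}.
  parents(Kinase) \ {TF3} = {GeneD, Ligand, Receptor, TF1, TF2}.
  parents(GeneB) \ {TF3} = {GeneA, Kinase, Prot1, Receptor, TF2, mRNA2}.
MB(TF3) = {GeneA, GeneB, GeneC, GeneD, Kinase, Ligand, Prot1, Receptor, TF1, TF2, mRNA1, mRNA2}, which has 12 nodes.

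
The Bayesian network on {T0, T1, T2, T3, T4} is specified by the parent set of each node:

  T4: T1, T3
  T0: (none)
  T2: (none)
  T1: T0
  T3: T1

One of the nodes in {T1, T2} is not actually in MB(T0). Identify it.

T2

T0 has no parents.
Children of T0: T1.
Other parents of T0's children:
  T1: —
MB(T0) = {T1}.
T2 is neither a parent, child, nor co-parent of T0, so it does not belong.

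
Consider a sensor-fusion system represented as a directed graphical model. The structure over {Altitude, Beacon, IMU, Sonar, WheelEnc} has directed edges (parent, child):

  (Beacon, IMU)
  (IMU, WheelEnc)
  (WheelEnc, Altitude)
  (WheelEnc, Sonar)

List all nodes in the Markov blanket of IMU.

{Beacon, WheelEnc}

Pa(IMU) = {Beacon}.
Ch(IMU) = {WheelEnc}.
For each child, the remaining parents (spouses of IMU):
  WheelEnc: no additional parents.
So the Markov blanket of IMU is {Beacon, WheelEnc}.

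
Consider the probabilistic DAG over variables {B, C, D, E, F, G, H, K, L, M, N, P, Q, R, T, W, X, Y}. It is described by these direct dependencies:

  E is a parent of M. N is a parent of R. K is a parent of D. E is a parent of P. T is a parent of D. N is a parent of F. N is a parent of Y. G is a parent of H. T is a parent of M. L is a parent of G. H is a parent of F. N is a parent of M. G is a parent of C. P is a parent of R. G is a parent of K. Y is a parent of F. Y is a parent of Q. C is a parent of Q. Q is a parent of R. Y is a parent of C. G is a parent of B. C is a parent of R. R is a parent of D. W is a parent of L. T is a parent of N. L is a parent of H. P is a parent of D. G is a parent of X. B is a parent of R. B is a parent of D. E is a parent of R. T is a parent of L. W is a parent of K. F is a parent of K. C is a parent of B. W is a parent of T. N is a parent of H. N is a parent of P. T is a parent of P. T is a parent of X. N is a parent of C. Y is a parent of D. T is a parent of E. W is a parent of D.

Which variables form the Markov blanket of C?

{B, E, G, N, P, Q, R, Y}

Recall MB(v) = parents ∪ children ∪ spouses, where spouses are the other parents of v's children.
C has children B, Q, R.
C has parents G, N, Y.
Other parents of C's children:
  Q's other parent is Y.
  parents(B) \ {C} = {G}.
  R also has parents B, E, N, P, Q.
So the Markov blanket of C is {B, E, G, N, P, Q, R, Y}.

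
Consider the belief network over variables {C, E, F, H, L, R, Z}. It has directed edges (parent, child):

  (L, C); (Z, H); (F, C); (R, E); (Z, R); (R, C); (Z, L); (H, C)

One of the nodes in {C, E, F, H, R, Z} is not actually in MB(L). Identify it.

E

L has parent Z.
Children of L: C.
Other parents of L's children:
  parents(C) \ {L} = {F, H, R}.
MB(L) = {C, F, H, R, Z}.
E is neither a parent, child, nor co-parent of L, so it does not belong.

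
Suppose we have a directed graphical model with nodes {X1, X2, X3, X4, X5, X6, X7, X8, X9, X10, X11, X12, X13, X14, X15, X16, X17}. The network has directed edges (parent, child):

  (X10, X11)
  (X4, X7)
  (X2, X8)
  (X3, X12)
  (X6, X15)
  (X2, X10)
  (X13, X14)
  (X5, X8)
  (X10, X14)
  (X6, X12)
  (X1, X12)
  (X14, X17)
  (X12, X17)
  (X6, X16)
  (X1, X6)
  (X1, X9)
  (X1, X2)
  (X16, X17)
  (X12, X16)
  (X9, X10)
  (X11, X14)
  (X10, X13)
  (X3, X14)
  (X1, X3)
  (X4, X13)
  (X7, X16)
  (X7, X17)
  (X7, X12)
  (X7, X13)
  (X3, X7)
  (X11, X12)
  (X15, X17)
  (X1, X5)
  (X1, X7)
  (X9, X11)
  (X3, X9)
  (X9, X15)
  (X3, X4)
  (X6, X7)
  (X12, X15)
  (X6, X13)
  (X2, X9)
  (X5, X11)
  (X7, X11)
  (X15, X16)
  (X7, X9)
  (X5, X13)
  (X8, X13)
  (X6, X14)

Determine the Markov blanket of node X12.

Recall MB(v) = parents ∪ children ∪ spouses, where spouses are the other parents of v's children.
X12's children: X15, X16, X17.
Pa(X12) = {X1, X3, X6, X7, X11}.
Co-parents of X12 (other parents of its children):
  parents(X15) \ {X12} = {X6, X9}.
  X16's other parents are X6, X7, X15.
  parents(X17) \ {X12} = {X7, X14, X15, X16}.
Union: {X1, X3, X6, X7, X11} ∪ {X15, X16, X17} ∪ {X6, X7, X9, X14, X15, X16} = {X1, X3, X6, X7, X9, X11, X14, X15, X16, X17}.

{X1, X3, X6, X7, X9, X11, X14, X15, X16, X17}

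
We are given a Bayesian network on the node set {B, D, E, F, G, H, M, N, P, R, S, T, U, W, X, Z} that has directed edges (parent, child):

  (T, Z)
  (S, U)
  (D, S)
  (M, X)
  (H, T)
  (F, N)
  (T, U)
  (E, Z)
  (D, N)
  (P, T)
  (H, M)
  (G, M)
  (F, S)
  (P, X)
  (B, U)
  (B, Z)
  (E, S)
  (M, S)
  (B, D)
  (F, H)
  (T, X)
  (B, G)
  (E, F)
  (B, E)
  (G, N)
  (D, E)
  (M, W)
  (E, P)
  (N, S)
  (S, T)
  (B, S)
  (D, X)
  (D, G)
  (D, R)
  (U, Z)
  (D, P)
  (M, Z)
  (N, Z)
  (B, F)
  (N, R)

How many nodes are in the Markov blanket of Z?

6

Z has parents B, E, M, N, T, U.
Z's children: none.
With no children, Z has no spouses; the co-parent set is empty.
MB(Z) = {B, E, M, N, T, U}, which has 6 nodes.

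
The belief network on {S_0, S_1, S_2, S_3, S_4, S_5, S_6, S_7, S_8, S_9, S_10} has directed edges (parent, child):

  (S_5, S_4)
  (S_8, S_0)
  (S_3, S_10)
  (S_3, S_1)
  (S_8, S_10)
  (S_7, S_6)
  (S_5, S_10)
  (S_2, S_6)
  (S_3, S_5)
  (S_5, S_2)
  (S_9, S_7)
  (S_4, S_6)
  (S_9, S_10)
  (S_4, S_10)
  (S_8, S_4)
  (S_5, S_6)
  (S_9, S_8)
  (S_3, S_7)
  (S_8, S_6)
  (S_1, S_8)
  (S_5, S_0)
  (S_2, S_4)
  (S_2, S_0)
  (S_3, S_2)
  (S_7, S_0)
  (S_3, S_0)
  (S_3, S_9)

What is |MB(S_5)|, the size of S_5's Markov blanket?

9

By definition, MB(S_5) is built from S_5's parents, S_5's children, and the co-parents of S_5.
Parents of S_5: S_3.
S_5 has children S_0, S_2, S_4, S_6, S_10.
Co-parents of S_5 (other parents of its children):
  parents(S_2) \ {S_5} = {S_3}.
  S_4 also has parents S_2, S_8.
  parents(S_6) \ {S_5} = {S_2, S_4, S_7, S_8}.
  S_10 also has parents S_3, S_4, S_8, S_9.
  S_0's other parents are S_2, S_3, S_7, S_8.
MB(S_5) = {S_0, S_2, S_3, S_4, S_6, S_7, S_8, S_9, S_10}, which has 9 nodes.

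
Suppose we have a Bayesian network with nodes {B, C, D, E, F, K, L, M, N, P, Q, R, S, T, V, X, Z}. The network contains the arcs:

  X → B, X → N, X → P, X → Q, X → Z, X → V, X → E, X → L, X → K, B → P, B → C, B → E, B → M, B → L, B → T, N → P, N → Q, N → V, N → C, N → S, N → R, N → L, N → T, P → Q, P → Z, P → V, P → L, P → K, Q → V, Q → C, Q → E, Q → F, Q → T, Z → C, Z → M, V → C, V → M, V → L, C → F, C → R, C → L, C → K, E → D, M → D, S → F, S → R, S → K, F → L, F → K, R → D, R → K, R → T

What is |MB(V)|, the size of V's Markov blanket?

10

Pa(V) = {N, P, Q, X}.
V has children C, L, M.
Co-parents of V (other parents of its children):
  C: B, N, Q, Z
  M: B, Z
  L: B, C, F, N, P, X
MB(V) = {B, C, F, L, M, N, P, Q, X, Z}, which has 10 nodes.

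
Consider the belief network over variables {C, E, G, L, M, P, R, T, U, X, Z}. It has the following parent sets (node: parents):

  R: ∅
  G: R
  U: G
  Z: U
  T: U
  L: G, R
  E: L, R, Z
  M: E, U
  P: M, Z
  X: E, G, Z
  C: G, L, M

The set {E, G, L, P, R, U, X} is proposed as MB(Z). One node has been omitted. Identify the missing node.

M

By definition, MB(Z) is built from Z's parents, Z's children, and the co-parents of Z.
Z's parents: U.
Z's children: E, P, X.
Other parents of Z's children:
  parents(E) \ {Z} = {L, R}.
  P also has parent M.
  X's other parents are E, G.
MB(Z) = {E, G, L, M, P, R, U, X}.
Comparing with the claimed set, M is missing.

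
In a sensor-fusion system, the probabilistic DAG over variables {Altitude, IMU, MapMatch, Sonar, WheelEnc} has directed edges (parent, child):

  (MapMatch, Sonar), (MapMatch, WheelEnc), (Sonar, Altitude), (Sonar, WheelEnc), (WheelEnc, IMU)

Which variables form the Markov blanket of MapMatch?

MapMatch has children Sonar, WheelEnc.
MapMatch's parents: none.
For each child, the remaining parents (spouses of MapMatch):
  Sonar: no additional parents.
  parents(WheelEnc) \ {MapMatch} = {Sonar}.
So the Markov blanket of MapMatch is {Sonar, WheelEnc}.

{Sonar, WheelEnc}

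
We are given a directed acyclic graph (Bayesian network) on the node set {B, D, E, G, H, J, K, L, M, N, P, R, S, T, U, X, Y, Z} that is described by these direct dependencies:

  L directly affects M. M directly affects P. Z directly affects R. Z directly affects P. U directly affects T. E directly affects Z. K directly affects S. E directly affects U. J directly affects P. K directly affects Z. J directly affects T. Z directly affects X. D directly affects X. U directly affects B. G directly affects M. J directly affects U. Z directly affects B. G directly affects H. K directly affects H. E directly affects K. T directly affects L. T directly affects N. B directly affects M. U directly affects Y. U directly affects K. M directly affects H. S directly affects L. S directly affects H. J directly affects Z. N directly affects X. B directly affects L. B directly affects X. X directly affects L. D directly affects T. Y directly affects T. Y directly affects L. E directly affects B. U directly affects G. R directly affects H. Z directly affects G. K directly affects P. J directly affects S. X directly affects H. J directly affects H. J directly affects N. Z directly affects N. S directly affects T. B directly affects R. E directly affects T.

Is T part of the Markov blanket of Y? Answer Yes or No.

T is a child of Y.
So T ∈ MB(Y).

Yes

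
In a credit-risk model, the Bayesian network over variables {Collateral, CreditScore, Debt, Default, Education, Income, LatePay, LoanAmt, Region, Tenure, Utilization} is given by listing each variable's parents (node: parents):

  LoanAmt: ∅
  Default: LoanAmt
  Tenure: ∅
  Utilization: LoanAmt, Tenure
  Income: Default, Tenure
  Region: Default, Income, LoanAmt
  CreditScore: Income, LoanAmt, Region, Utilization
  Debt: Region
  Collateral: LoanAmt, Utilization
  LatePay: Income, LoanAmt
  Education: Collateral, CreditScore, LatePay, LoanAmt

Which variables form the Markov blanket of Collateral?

{CreditScore, Education, LatePay, LoanAmt, Utilization}

A node's Markov blanket = Pa ∪ Ch ∪ (parents of Ch other than the node itself).
Pa(Collateral) = {LoanAmt, Utilization}.
Ch(Collateral) = {Education}.
Co-parents of Collateral (other parents of its children):
  parents(Education) \ {Collateral} = {CreditScore, LatePay, LoanAmt}.
MB(Collateral) = {CreditScore, Education, LatePay, LoanAmt, Utilization}.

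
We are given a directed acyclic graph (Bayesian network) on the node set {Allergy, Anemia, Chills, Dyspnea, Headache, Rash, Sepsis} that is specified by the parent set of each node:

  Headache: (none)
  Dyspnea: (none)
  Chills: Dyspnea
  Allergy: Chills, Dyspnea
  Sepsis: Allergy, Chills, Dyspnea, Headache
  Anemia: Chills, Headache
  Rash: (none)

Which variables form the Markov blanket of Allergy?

Parents of Allergy: Chills, Dyspnea.
Ch(Allergy) = {Sepsis}.
Co-parents of Allergy (other parents of its children):
  Sepsis: Chills, Dyspnea, Headache
MB(Allergy) = {Chills, Dyspnea, Headache, Sepsis}.

{Chills, Dyspnea, Headache, Sepsis}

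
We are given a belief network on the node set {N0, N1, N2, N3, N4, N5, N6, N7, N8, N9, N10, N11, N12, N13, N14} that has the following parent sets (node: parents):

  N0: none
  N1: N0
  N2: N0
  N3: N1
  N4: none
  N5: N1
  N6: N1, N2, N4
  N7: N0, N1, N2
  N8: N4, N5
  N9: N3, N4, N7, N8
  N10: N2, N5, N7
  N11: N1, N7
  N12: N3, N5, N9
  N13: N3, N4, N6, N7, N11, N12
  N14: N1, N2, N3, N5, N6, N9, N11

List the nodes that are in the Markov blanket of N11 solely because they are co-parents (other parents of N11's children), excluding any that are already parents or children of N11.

Children of N11: N13, N14.
  N13's other parents are N3, N4, N6, N7, N12.
  N14 also has parents N1, N2, N3, N5, N6, N9.
Excluding nodes already adjacent to N11 (N1, N7, N13, N14), the co-parent-only contribution is {N2, N3, N4, N5, N6, N9, N12}.

{N2, N3, N4, N5, N6, N9, N12}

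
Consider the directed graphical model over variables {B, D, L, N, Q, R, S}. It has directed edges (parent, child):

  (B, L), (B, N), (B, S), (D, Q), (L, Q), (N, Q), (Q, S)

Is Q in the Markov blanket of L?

Yes

Q is a child of L.
So Q ∈ MB(L).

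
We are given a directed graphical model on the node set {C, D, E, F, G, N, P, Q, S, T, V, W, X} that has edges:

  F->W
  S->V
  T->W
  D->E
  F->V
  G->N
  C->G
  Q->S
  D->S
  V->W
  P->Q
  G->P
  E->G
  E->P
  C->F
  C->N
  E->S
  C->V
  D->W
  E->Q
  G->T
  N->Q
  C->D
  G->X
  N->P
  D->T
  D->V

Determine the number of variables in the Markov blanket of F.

Ch(F) = {V, W}.
Parents of F: C.
Other parents of F's children:
  parents(V) \ {F} = {C, D, S}.
  W's other parents are D, T, V.
MB(F) = {C, D, S, T, V, W}, which has 6 nodes.

6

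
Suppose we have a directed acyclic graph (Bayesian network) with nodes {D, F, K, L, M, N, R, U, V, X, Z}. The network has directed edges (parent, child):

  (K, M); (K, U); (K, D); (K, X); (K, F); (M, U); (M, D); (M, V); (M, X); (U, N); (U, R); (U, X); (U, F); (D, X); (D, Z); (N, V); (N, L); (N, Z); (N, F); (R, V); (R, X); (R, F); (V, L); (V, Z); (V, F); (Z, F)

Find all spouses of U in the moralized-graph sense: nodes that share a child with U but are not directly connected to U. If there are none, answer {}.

{D, V, Z}

Children of U: F, N, R, X.
  N: —
  R: —
  X: D, K, M, R
  F: K, N, R, V, Z
Excluding nodes already adjacent to U (F, K, M, N, R, X), the co-parent-only contribution is {D, V, Z}.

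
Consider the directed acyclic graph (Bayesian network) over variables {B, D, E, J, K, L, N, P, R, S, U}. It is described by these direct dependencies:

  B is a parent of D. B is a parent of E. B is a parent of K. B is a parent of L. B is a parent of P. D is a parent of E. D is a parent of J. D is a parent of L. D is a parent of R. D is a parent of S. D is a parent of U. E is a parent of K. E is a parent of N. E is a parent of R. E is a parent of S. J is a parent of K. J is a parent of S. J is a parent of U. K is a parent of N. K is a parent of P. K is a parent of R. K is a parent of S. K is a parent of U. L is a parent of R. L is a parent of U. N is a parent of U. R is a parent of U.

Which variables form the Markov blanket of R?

{D, E, J, K, L, N, U}

R's children: U.
R's parents: D, E, K, L.
For each child, the remaining parents (spouses of R):
  U also has parents D, J, K, L, N.
So the Markov blanket of R is {D, E, J, K, L, N, U}.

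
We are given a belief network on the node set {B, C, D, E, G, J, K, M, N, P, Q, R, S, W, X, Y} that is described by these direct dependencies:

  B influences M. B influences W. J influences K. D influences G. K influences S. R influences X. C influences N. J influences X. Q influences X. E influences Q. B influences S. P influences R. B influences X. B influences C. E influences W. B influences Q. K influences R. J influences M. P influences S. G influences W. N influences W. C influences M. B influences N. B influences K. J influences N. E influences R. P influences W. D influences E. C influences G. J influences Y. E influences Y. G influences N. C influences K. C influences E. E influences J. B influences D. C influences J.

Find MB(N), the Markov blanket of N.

The Markov blanket of a node is its parents, its children, and the other parents of its children.
N's children: W.
Parents of N: B, C, G, J.
Other parents of N's children:
  W also has parents B, E, G, P.
Taking the union gives {B, C, E, G, J, P, W}.

{B, C, E, G, J, P, W}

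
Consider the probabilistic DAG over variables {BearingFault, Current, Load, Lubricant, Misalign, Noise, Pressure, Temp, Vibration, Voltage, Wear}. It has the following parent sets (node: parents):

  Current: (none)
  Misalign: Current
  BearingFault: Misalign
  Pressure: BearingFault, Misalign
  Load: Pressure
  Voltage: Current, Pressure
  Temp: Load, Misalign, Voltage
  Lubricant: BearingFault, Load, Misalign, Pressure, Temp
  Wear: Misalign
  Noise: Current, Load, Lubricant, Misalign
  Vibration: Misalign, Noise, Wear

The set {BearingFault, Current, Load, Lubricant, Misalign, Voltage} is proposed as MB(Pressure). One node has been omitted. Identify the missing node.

Temp

Recall MB(v) = parents ∪ children ∪ spouses, where spouses are the other parents of v's children.
Pa(Pressure) = {BearingFault, Misalign}.
Pressure has children Load, Lubricant, Voltage.
Other parents of Pressure's children:
  Load: no additional parents.
  Voltage also has parent Current.
  parents(Lubricant) \ {Pressure} = {BearingFault, Load, Misalign, Temp}.
MB(Pressure) = {BearingFault, Current, Load, Lubricant, Misalign, Temp, Voltage}.
Comparing with the claimed set, Temp is missing.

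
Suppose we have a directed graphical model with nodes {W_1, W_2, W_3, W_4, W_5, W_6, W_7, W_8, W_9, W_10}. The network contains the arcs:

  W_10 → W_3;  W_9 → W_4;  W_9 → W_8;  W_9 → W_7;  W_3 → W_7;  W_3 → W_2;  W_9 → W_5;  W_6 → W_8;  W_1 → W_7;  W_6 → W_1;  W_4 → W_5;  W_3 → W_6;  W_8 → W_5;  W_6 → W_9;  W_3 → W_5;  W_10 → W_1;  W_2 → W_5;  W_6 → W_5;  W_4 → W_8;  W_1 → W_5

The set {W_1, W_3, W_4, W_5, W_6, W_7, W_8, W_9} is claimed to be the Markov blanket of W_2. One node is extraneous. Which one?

W_7

By definition, MB(W_2) is built from W_2's parents, W_2's children, and the co-parents of W_2.
Children of W_2: W_5.
W_2 has parent W_3.
For each child, the remaining parents (spouses of W_2):
  W_5: W_1, W_3, W_4, W_6, W_8, W_9
MB(W_2) = {W_1, W_3, W_4, W_5, W_6, W_8, W_9}.
W_7 is neither a parent, child, nor co-parent of W_2, so it does not belong.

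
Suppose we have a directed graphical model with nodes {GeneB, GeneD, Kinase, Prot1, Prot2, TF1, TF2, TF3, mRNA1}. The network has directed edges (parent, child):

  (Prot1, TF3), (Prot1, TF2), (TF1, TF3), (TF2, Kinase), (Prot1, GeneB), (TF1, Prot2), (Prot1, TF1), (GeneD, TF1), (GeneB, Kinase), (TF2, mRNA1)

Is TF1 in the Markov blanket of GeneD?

TF1 is a child of GeneD.
So TF1 ∈ MB(GeneD).

Yes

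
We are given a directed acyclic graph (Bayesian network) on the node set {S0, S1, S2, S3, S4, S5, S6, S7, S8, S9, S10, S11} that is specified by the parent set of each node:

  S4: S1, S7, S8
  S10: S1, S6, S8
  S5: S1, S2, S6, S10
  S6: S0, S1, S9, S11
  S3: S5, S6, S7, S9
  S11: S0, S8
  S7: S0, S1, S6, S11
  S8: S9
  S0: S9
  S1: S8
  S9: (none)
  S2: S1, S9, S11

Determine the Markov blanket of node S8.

{S0, S1, S4, S6, S7, S9, S10, S11}

S8's parents: S9.
Ch(S8) = {S1, S4, S10, S11}.
For each child, the remaining parents (spouses of S8):
  S1: —
  S11: S0
  S10: S1, S6
  S4: S1, S7
So the Markov blanket of S8 is {S0, S1, S4, S6, S7, S9, S10, S11}.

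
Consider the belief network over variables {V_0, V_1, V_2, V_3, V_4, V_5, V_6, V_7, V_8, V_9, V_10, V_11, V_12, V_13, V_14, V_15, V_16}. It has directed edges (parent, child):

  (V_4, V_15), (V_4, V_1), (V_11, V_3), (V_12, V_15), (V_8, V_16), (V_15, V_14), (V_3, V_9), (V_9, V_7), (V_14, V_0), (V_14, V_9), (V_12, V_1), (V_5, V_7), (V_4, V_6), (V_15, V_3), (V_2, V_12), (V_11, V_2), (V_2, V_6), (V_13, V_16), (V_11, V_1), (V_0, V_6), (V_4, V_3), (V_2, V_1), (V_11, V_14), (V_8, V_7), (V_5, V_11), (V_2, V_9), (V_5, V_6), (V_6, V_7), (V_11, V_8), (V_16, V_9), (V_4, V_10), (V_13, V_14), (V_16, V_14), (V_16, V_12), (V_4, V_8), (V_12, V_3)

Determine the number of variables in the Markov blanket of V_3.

8

V_3's parents: V_4, V_11, V_12, V_15.
V_3 has child V_9.
For each child, the remaining parents (spouses of V_3):
  V_9's other parents are V_2, V_14, V_16.
MB(V_3) = {V_2, V_4, V_9, V_11, V_12, V_14, V_15, V_16}, which has 8 nodes.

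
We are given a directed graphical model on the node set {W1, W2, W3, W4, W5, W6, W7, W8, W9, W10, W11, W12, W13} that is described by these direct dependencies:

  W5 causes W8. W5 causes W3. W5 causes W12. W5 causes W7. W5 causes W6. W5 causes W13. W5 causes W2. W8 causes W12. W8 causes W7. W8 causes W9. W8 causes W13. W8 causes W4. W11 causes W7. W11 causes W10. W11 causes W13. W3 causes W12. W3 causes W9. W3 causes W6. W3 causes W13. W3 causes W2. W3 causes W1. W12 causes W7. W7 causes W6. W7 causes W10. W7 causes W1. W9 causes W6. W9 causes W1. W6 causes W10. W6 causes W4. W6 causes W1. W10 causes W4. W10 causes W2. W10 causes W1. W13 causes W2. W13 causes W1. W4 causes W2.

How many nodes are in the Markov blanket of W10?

11

W10's parents: W6, W7, W11.
Ch(W10) = {W1, W2, W4}.
Co-parents of W10 (other parents of its children):
  W4's other parents are W6, W8.
  W2's other parents are W3, W4, W5, W13.
  W1 also has parents W3, W6, W7, W9, W13.
MB(W10) = {W1, W2, W3, W4, W5, W6, W7, W8, W9, W11, W13}, which has 11 nodes.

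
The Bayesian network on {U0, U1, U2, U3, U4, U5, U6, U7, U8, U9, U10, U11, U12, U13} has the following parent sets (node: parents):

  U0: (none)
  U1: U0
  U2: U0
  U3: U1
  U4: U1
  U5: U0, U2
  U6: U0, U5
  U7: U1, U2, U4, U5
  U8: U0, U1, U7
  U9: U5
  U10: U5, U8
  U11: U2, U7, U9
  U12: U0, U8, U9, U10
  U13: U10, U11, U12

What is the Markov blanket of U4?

By definition, MB(U4) is built from U4's parents, U4's children, and the co-parents of U4.
Ch(U4) = {U7}.
Pa(U4) = {U1}.
Other parents of U4's children:
  U7: U1, U2, U5
Taking the union gives {U1, U2, U5, U7}.

{U1, U2, U5, U7}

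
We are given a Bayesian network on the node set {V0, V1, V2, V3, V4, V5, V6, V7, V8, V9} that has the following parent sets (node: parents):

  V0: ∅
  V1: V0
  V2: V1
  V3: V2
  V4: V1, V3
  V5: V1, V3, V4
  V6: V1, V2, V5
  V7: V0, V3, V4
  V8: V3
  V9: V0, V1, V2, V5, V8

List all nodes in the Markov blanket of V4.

{V0, V1, V3, V5, V7}

The Markov blanket of a node is its parents, its children, and the other parents of its children.
Pa(V4) = {V1, V3}.
V4 has children V5, V7.
For each child, the remaining parents (spouses of V4):
  V5: V1, V3
  V7: V0, V3
Taking the union gives {V0, V1, V3, V5, V7}.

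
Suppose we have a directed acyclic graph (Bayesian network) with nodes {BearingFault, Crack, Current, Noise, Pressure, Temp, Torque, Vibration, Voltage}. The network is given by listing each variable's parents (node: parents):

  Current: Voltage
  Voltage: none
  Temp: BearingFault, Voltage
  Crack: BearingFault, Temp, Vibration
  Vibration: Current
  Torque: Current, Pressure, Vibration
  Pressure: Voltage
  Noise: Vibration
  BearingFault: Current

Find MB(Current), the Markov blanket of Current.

Current has parent Voltage.
Children of Current: BearingFault, Torque, Vibration.
Other parents of Current's children:
  Vibration: no additional parents.
  BearingFault: no additional parents.
  Torque's other parents are Pressure, Vibration.
Union: {Voltage} ∪ {BearingFault, Torque, Vibration} ∪ {Pressure, Vibration} = {BearingFault, Pressure, Torque, Vibration, Voltage}.

{BearingFault, Pressure, Torque, Vibration, Voltage}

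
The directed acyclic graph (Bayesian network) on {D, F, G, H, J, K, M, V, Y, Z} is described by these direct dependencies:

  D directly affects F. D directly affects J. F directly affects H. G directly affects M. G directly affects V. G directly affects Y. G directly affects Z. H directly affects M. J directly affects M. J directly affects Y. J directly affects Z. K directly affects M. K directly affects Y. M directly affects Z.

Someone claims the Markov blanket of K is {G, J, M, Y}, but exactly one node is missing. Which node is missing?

The Markov blanket of a node is its parents, its children, and the other parents of its children.
Parents of K: none.
K's children: M, Y.
Parents of each child, excluding K:
  M: G, H, J
  Y: G, J
MB(K) = {G, H, J, M, Y}.
Comparing with the claimed set, H is missing.

H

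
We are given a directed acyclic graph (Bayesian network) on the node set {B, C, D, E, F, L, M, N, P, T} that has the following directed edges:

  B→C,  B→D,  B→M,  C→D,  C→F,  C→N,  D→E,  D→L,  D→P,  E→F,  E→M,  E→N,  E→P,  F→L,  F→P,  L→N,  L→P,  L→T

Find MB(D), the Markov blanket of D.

{B, C, E, F, L, P}

By definition, MB(D) is built from D's parents, D's children, and the co-parents of D.
D's parents: B, C.
Ch(D) = {E, L, P}.
Other parents of D's children:
  E: no additional parents.
  L also has parent F.
  P also has parents E, F, L.
Union: {B, C} ∪ {E, L, P} ∪ {E, F, L} = {B, C, E, F, L, P}.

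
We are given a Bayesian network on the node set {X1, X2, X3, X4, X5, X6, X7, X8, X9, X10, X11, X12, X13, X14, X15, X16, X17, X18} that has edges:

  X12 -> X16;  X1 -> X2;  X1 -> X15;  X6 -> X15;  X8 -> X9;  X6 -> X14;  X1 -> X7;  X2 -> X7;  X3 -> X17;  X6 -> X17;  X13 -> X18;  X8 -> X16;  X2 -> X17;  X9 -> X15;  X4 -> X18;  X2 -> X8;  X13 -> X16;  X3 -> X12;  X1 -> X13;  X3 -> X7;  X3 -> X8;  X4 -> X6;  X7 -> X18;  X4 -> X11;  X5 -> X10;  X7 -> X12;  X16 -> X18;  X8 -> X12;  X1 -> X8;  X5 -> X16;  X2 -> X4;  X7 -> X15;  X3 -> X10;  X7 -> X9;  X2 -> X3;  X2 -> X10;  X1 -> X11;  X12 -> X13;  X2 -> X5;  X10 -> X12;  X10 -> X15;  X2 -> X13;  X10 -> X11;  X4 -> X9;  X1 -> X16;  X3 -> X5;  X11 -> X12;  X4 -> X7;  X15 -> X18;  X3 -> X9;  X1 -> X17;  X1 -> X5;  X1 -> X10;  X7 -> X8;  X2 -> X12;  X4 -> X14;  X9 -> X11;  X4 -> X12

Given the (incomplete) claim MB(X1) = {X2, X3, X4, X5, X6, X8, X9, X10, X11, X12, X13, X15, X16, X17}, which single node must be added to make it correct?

X7

Recall MB(v) = parents ∪ children ∪ spouses, where spouses are the other parents of v's children.
Pa(X1) = {}.
Ch(X1) = {X2, X5, X7, X8, X10, X11, X13, X15, X16, X17}.
Parents of each child, excluding X1:
  X2: no additional parents.
  X5's other parents are X2, X3.
  X7's other parents are X2, X3, X4.
  X8 also has parents X2, X3, X7.
  parents(X10) \ {X1} = {X2, X3, X5}.
  X11 also has parents X4, X9, X10.
  X13's other parents are X2, X12.
  parents(X15) \ {X1} = {X6, X7, X9, X10}.
  X16's other parents are X5, X8, X12, X13.
  X17's other parents are X2, X3, X6.
MB(X1) = {X2, X3, X4, X5, X6, X7, X8, X9, X10, X11, X12, X13, X15, X16, X17}.
Comparing with the claimed set, X7 is missing.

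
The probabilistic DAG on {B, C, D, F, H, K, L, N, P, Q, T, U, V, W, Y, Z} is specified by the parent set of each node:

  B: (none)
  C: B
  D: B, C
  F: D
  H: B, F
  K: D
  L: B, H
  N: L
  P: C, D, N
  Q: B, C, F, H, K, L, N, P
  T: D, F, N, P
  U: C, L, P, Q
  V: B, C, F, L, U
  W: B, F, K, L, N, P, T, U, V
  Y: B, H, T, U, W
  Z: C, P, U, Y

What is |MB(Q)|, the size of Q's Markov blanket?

9

Parents of Q: B, C, F, H, K, L, N, P.
Q has child U.
Other parents of Q's children:
  U: C, L, P
MB(Q) = {B, C, F, H, K, L, N, P, U}, which has 9 nodes.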